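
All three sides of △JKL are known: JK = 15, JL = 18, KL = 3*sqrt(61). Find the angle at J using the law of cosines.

cos(J) = (15² + 18² - (3*sqrt(61))²) / (2 × 15 × 18) = 0, so J = arccos(0) = 90°.

90°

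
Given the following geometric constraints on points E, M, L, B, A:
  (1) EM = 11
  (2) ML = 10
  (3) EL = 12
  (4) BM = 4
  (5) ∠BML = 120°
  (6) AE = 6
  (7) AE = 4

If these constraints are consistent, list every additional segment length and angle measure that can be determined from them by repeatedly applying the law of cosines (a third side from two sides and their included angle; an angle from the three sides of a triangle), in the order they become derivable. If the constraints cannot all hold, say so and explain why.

These constraints are not satisfiable: (6) AE = 6 and (7) AE = 4 assign two different lengths to the same segment. No planar figure meets all of them, so nothing further can be derived.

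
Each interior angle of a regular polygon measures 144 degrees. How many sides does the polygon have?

The exterior angle is the supplement of the interior angle: 180 - 144 = 36 degrees.
Since the exterior angles of any convex polygon sum to 360 degrees, the number of sides is 360 / 36 = 10.

10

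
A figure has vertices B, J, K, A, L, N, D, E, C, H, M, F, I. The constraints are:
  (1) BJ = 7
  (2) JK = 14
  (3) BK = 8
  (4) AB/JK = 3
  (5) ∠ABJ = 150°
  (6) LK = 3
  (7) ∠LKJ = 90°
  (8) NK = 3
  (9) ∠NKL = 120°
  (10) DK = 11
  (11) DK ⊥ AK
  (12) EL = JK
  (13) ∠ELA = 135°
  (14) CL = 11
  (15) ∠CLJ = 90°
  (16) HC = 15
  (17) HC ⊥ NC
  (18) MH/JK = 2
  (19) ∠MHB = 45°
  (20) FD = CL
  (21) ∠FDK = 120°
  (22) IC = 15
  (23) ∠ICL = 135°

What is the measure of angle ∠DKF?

From the given relations: FD = CL = 11.
Step 1: By the law of cosines on triangle KDF: KF² = 11² + 11² − 2·11·11·cos(120°) = 363, so KF = 11·√3.
Step 2: By the inverse law of cosines on triangle DKF: cos(∠DKF) = (11² + (11·√3)² − 11²) / (2·11·11·√3) = 363/419.16 = 0.866, so ∠DKF = 30°.

Therefore, the measure of angle ∠DKF = 30°.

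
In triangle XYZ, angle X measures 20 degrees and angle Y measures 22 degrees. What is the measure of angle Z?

Let angle Z = x. Then 20 + 22 + x = 180.
x = 180 - 42 = 138 degrees.

138 degrees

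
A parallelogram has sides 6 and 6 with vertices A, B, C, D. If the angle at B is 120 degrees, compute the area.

Area = 6 * 6 * sin(120°) = 36 * sqrt(3)/2 = 18*sqrt(3)

18*sqrt(3)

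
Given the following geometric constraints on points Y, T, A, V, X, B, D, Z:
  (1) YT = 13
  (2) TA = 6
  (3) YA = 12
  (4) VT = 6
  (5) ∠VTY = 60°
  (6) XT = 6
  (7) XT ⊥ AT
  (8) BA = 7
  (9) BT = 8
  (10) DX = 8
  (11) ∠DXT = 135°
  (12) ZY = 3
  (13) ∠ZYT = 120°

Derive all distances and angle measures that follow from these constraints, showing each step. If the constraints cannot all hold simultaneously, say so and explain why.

The constraints are consistent.

Step 1: From YT = 13, TV = 6, and ∠YTV = 60°, by the law of cosines:
  YV² = YT² + TV² - 2·YT·TV·cos(60°) = 169 + 36 - 78 = 127
  YV = √127

Step 2: From TX = 6, XD = 8, and ∠TXD = 135°, by the law of cosines:
  TD² = TX² + XD² - 2·TX·XD·cos(135°) = 36 + 64 + 67.88 = 167.9
  TD ≈ 12.96

Step 3: From TY = 13, YZ = 3, and ∠TYZ = 120°, by the law of cosines:
  TZ² = TY² + YZ² - 2·TY·YZ·cos(120°) = 169 + 9 + 39 = 217
  TZ ≈ 14.73

Step 4: From AT = 6, TX = 6, and ∠ATX = 90°, by the law of cosines:
  AX² = AT² + TX² - 2·AT·TX·cos(90°) = 36 + 36 - 0 = 72
  AX = 6·√2

Step 5: From YA = 12, YT = 13, AT = 6, by the inverse law of cosines:
  cos(∠AYT) = (YA² + YT² - AT²) / (2·YA·YT)
  ∠AYT = 27.4°

Step 6: From TA = 6, TB = 8, AB = 7, by the inverse law of cosines:
  cos(∠ATB) = (TA² + TB² - AB²) / (2·TA·TB)
  ∠ATB = 57.91°

Step 7: From TA = 6, TY = 13, AY = 12, by the inverse law of cosines:
  cos(∠ATY) = (TA² + TY² - AY²) / (2·TA·TY)
  ∠ATY = 66.98°

Step 8: From AB = 7, AT = 6, BT = 8, by the inverse law of cosines:
  cos(∠BAT) = (AB² + AT² - BT²) / (2·AB·AT)
  ∠BAT = 75.52°

Step 9: From AT = 6, AY = 12, TY = 13, by the inverse law of cosines:
  cos(∠TAY) = (AT² + AY² - TY²) / (2·AT·AY)
  ∠TAY = 85.62°

Step 10: From BA = 7, BT = 8, AT = 6, by the inverse law of cosines:
  cos(∠ABT) = (BA² + BT² - AT²) / (2·BA·BT)
  ∠ABT = 46.57°

Step 11: From YT = 13, YV = √127, TV = 6, by the inverse law of cosines:
  cos(∠TYV) = (YT² + YV² - TV²) / (2·YT·YV)
  ∠TYV = 27.46°

Step 12: From TD = 12.96, TX = 6, DX = 8, by the inverse law of cosines:
  cos(∠DTX) = (TD² + TX² - DX²) / (2·TD·TX)
  ∠DTX = 25.89°

Step 13: From TY = 13, TZ = 14.73, YZ = 3, by the inverse law of cosines:
  cos(∠YTZ) = (TY² + TZ² - YZ²) / (2·TY·TZ)
  ∠YTZ = 10.16°

Step 14: From AT = 6, AX = 6·√2, TX = 6, by the inverse law of cosines:
  cos(∠TAX) = (AT² + AX² - TX²) / (2·AT·AX)
  ∠TAX = 45°

Step 15: From VT = 6, VY = √127, TY = 13, by the inverse law of cosines:
  cos(∠TVY) = (VT² + VY² - TY²) / (2·VT·VY)
  ∠TVY = 92.54°

Step 16: From XA = 6·√2, XT = 6, AT = 6, by the inverse law of cosines:
  cos(∠AXT) = (XA² + XT² - AT²) / (2·XA·XT)
  ∠AXT = 45°

Step 17: From DT = 12.96, DX = 8, TX = 6, by the inverse law of cosines:
  cos(∠TDX) = (DT² + DX² - TX²) / (2·DT·DX)
  ∠TDX = 19.11°

Step 18: From ZT = 14.73, ZY = 3, TY = 13, by the inverse law of cosines:
  cos(∠TZY) = (ZT² + ZY² - TY²) / (2·ZT·ZY)
  ∠TZY = 49.84°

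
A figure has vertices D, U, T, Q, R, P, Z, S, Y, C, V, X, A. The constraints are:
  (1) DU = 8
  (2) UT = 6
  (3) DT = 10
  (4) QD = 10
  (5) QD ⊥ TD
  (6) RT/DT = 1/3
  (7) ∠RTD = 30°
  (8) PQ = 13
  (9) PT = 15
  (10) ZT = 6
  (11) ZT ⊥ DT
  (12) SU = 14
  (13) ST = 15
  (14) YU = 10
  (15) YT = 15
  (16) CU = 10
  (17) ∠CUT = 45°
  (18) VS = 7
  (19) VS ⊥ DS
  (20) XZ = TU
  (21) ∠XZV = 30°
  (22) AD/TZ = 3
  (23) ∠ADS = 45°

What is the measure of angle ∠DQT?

Step 1: By the law of cosines on triangle QDT: QT² = 10² + 10² − 2·10·10·cos(90°) = 200, so QT = 10·√2.
Step 2: By the inverse law of cosines on triangle DQT: cos(∠DQT) = (10² + (10·√2)² − 10²) / (2·10·10·√2) = 200/282.84 = 0.7071, so ∠DQT = 45°.

Therefore, the measure of angle ∠DQT = 45°.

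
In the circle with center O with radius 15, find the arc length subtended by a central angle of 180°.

Arc length = 2π(15)(1/2) = 15*pi

15*pi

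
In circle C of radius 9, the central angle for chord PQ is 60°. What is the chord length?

Chord = 2(9) sin(30°) = 9

9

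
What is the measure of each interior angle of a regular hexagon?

Each interior angle of a regular n-gon is (n - 2) * 180 / n.
For n = 6: (6 - 2) * 180 / 6 = 720/6 = 120 degrees.

120 degrees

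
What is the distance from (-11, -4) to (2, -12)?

d = sqrt((13)^2 + (-8)^2) = sqrt(233)

sqrt(233)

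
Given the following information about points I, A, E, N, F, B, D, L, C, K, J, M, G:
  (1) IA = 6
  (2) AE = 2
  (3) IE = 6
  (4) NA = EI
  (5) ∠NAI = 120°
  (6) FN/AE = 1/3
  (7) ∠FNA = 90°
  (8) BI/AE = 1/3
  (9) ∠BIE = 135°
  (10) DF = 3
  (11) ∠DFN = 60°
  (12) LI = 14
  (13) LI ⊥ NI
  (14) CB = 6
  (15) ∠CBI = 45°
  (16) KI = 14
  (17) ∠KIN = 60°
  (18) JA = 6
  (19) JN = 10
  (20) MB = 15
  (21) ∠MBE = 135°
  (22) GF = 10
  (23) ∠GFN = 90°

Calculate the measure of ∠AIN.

From the given relations: NA = EI = 6.
Step 1: By the law of cosines on triangle IAN: IN² = 6² + 6² − 2·6·6·cos(120°) = 108, so IN = 6·√3.
Step 2: By the inverse law of cosines on triangle AIN: cos(∠AIN) = (6² + (6·√3)² − 6²) / (2·6·6·√3) = 108/124.71 = 0.866, so ∠AIN = 30°.

Therefore, the measure of angle ∠AIN = 30°.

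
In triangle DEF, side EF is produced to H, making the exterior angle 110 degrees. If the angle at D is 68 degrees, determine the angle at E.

The exterior angle theorem states that an exterior angle equals the sum of the two non-adjacent interior angles.
So 110 = 68 + angle E, which gives angle E = 110 - 68 = 42 degrees.

42 degrees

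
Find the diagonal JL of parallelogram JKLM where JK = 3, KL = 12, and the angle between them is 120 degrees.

Law of cosines: d^2 = 3^2 + 12^2 - 2(3)(12)cos(120°) = 189, so d = 3*sqrt(21).

3*sqrt(21)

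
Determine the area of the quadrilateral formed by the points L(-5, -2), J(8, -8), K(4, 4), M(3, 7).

Using the Shoelace formula for a quadrilateral (vertices in order):
Area = (1/2)|sum of (x_i * y_(i+1) - x_(i+1) * y_i)|
Terms: (-5*-8 - 8*-2) = 56, (8*4 - 4*-8) = 64, (4*7 - 3*4) = 16, (3*-2 - -5*7) = 29
Sum = 165
Area = (1/2)(165) = 165/2

165/2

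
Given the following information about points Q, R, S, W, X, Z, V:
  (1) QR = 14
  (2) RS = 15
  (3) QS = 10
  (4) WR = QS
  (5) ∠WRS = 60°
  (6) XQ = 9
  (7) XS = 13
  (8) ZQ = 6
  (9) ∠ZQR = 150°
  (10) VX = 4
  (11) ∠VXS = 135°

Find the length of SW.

From the given relations: WR = QS = 10.
Step 1: By the law of cosines on triangle SRW: SW² = 15² + 10² − 2·15·10·cos(60°) = 175, so SW = 5·√7.

Therefore, the length of SW = 5·√7.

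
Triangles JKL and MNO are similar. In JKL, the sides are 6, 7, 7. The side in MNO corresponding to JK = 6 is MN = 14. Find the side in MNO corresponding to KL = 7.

Similar triangles have proportional sides. Setting up the proportion:
MN / JK = NO / KL
14 / 6 = NO / 7
NO = 7 * 14 / 6 = 49/3.

49/3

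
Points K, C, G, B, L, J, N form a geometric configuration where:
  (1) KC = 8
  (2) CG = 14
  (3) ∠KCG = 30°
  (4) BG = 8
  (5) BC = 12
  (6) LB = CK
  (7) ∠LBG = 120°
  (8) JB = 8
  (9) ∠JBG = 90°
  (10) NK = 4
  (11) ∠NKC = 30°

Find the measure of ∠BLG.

From the given relations: LB = CK = 8.
Step 1: By the law of cosines on triangle LBG: LG² = 8² + 8² − 2·8·8·cos(120°) = 192, so LG = 8·√3.
Step 2: By the inverse law of cosines on triangle BLG: cos(∠BLG) = (8² + (8·√3)² − 8²) / (2·8·8·√3) = 192/221.7 = 0.866, so ∠BLG = 30°.

Therefore, the measure of angle ∠BLG = 30°.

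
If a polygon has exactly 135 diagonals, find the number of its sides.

Using d = n(n - 3)/2, we solve 135 = n(n - 3)/2.
So n(n - 3) = 270.
Testing n = 18: 18 * 15 = 270 = 270. Correct.
The polygon has 18 sides.

18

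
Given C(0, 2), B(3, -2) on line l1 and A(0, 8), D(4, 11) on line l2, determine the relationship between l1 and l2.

Slope of line 1: m1 = (-2 - 2)/(3 - 0) = -4/3 = -4/3
Slope of line 2: m2 = (11 - 8)/(4 - 0) = 3/4 = 3/4
Two lines are perpendicular when the product of their slopes is -1 (negative reciprocals).
m1 * m2 = (-4/3) * (3/4) = -1, confirming perpendicularity.

Perpendicular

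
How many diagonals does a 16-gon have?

Total line segments between 16 vertices = C(16,2) = 120.
Subtract the 16 sides: 120 - 16 = 104 diagonals.

104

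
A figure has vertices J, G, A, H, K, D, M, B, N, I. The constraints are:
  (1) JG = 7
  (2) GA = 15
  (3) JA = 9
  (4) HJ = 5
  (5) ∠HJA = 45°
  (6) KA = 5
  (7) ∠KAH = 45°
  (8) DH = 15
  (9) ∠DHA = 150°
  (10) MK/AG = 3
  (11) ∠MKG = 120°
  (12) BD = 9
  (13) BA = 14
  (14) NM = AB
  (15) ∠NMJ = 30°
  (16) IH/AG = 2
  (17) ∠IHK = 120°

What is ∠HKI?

From the given relations: IH = 2·AG = 2·15 = 30.
Step 1: By the law of cosines on triangle HJA: HA² = 5² + 9² − 2·5·9·cos(45°) = 42.36, so HA ≈ 6.51.
Step 2: By the law of cosines on triangle KAH: KH² = 5² + 6.51² − 2·5·6.51·cos(45°) = 21.34, so KH ≈ 4.62.
Step 3: By the law of cosines on triangle KHI: KI² = 4.62² + 30² − 2·4.62·30·cos(120°) = 1059.92, so KI ≈ 32.56.
Step 4: By the inverse law of cosines on triangle HKI: cos(∠HKI) = (4.62² + 32.56² − 30²) / (2·4.62·32.56) = 181.26/300.78 = 0.6026, so ∠HKI = 52.94°.

Therefore, the measure of angle ∠HKI = 52.94°.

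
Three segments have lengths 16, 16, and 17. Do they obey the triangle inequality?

For three segments to close into a triangle, no single side can be as long as the other two combined.
The longest side is 17, and 16 + 16 = 32 > 17.
A triangle can be formed.

Yes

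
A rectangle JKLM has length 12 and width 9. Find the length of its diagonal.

d = sqrt(12^2 + 9^2) = sqrt(225) = 15

15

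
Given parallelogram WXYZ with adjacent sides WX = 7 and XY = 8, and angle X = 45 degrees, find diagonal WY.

Law of cosines: d^2 = 7^2 + 8^2 - 2(7)(8)cos(45°) = 113 - 56*sqrt(2), so d = sqrt(113 - 56*sqrt(2)).

sqrt(113 - 56*sqrt(2))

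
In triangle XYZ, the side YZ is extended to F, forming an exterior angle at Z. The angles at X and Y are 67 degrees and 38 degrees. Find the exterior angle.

Exterior angle = 67 + 38 = 105 degrees (exterior angle theorem).

105 degrees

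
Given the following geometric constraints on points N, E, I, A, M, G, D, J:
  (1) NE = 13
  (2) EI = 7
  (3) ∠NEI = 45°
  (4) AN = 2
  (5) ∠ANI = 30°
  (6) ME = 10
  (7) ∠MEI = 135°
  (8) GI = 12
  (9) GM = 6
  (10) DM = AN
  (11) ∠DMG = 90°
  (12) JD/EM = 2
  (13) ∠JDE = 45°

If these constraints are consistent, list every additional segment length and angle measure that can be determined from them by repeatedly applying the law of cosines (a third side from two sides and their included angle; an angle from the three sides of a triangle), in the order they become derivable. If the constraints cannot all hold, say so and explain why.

The constraints are consistent. Derivable facts, in order:
After 1 step:
- GD = 2·√10
- IM ≈ 15.75
- NI ≈ 9.45
After 2 steps:
- IA ≈ 7.78
- ∠DGM = 18.43°
- ∠EIM = 26.68°
- ∠EIN = 103.41°
- ∠EMI = 18.32°
- ∠ENI = 31.59°
- ∠GDM = 71.57°
- ∠GIM = 19.62°
- ∠GMI = 42.2°
- ∠IGM = 118.18°
After 3 steps:
- ∠AIN = 7.38°
- ∠IAN = 142.62°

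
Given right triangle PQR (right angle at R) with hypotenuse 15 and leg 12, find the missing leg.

By the Pythagorean theorem: QR^2 = PQ^2 - PR^2
QR^2 = 15^2 - 12^2 = 225 - 144 = 81
QR = sqrt(81) = 9

9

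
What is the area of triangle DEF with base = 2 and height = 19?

Area = (1/2) * base * height
Area = (1/2) * 2 * 19
Area = 19

19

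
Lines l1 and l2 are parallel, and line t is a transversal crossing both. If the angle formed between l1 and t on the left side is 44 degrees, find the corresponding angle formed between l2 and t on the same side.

Corresponding angles formed by parallel lines and a transversal are equal.
The given angle is 44 degrees.
The corresponding angle = 44 degrees.

44 degrees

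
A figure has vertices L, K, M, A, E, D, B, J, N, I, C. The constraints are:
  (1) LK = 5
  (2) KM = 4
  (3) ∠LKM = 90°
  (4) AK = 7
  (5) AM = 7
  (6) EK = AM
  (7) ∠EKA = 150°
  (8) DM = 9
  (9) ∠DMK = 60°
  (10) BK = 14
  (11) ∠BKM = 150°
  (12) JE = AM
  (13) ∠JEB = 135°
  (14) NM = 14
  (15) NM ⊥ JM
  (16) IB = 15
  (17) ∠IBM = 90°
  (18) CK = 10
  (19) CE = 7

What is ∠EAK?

From the given relations: EK = AM = 7.
Step 1: By the law of cosines on triangle AKE: AE² = 7² + 7² − 2·7·7·cos(150°) = 182.87, so AE ≈ 13.52.
Step 2: By the inverse law of cosines on triangle EAK: cos(∠EAK) = (13.52² + 7² − 7²) / (2·13.52·7) = 182.87/189.32 = 0.9659, so ∠EAK = 15°.

Therefore, the measure of angle ∠EAK = 15°.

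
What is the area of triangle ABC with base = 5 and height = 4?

Area = (1/2) * base * height
Area = (1/2) * 5 * 4
Area = 10

10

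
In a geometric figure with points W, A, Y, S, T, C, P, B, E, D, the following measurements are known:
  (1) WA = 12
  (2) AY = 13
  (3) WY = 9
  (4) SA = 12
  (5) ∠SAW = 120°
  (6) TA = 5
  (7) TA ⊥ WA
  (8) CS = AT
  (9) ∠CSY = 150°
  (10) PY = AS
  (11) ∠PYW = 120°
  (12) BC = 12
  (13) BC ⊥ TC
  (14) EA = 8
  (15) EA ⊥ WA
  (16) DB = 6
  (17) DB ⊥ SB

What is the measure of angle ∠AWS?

Step 1: By the law of cosines on triangle WAS: WS² = 12² + 12² − 2·12·12·cos(120°) = 432, so WS = 12·√3.
Step 2: By the inverse law of cosines on triangle AWS: cos(∠AWS) = (12² + (12·√3)² − 12²) / (2·12·12·√3) = 432/498.83 = 0.866, so ∠AWS = 30°.

Therefore, the measure of angle ∠AWS = 30°.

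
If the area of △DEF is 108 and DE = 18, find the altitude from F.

Area = (1/2) * base * height
height = 2 * Area / base
height = 2 * 108 / 18
height = 216 / 18
height = 12

12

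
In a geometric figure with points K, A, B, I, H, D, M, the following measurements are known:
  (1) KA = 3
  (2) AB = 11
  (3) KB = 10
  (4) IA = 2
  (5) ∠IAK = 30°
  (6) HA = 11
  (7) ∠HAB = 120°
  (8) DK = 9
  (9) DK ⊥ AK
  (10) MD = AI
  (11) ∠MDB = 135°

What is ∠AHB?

Step 1: By the law of cosines on triangle HAB: HB² = 11² + 11² − 2·11·11·cos(120°) = 363, so HB = 11·√3.
Step 2: By the inverse law of cosines on triangle AHB: cos(∠AHB) = (11² + (11·√3)² − 11²) / (2·11·11·√3) = 363/419.16 = 0.866, so ∠AHB = 30°.

Therefore, the measure of angle ∠AHB = 30°.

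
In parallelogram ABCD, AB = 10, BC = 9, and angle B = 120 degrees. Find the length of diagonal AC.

Law of cosines: d^2 = 10^2 + 9^2 - 2(10)(9)cos(120°) = 271, so d = sqrt(271).

sqrt(271)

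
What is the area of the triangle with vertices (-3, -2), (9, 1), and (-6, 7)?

The Shoelace formula computes the area from vertex coordinates by summing cross products.
For vertices (-3,-2), (9,1), (-6,7):
Signed sum = -3*1 - 9*-2 + 9*7 - -6*1 + -6*-2 - -3*7
= 15 + 69 + 33 = 117
Area = (1/2)|117| = 117/2.

117/2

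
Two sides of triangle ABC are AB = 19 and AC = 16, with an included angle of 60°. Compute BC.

By the law of cosines: BC^2 = AB^2 + AC^2 - 2*AB*AC*cos(A)
BC^2 = 19^2 + 16^2 - 2*19*16*cos(60°)
BC^2 = 361 + 256 - 608*(1/2)
BC^2 = 313
BC = sqrt(313)

sqrt(313)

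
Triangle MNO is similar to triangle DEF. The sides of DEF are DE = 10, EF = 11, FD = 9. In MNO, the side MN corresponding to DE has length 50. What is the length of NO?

k = 50/10 = 5. NO = 5 * 11 = 55.

55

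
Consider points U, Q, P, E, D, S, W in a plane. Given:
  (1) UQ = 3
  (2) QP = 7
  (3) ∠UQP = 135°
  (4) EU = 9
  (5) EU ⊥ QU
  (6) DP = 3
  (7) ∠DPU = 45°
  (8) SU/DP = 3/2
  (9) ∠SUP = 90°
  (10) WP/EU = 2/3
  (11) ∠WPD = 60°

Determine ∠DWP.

From the given relations: WP = 2/3·EU = 2/3·9 = 6.
Step 1: By the law of cosines on triangle WPD: WD² = 6² + 3² − 2·6·3·cos(60°) = 27, so WD = 3·√3.
Step 2: By the inverse law of cosines on triangle DWP: cos(∠DWP) = ((3·√3)² + 6² − 3²) / (2·3·√3·6) = 54/62.35 = 0.866, so ∠DWP = 30°.

Therefore, the measure of angle ∠DWP = 30°.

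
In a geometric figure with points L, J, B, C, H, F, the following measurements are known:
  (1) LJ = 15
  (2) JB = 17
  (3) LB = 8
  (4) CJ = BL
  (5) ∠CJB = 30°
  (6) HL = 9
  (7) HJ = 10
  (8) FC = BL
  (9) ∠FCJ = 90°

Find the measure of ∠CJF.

From the given relations: CJ = BL = 8; FC = BL = 8.
Step 1: By the law of cosines on triangle JCF: JF² = 8² + 8² − 2·8·8·cos(90°) = 128, so JF = 8·√2.
Step 2: By the inverse law of cosines on triangle CJF: cos(∠CJF) = (8² + (8·√2)² − 8²) / (2·8·8·√2) = 128/181.02 = 0.7071, so ∠CJF = 45°.

Therefore, the measure of angle ∠CJF = 45°.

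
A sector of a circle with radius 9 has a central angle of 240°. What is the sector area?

Sector area = π(9²)(2/3) = 54*pi

54*pi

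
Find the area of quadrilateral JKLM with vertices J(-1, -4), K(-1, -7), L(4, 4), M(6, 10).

Shoelace: sum of cross terms = 29, Area = (1/2)|29| = 29/2

29/2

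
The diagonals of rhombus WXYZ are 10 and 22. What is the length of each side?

The diagonals of a rhombus bisect each other at right angles.
Half-diagonals: 10/2 = 5 and 22/2 = 11
side = sqrt(5^2 + 11^2)
side = sqrt(25 + 121)
side = sqrt(146)

sqrt(146)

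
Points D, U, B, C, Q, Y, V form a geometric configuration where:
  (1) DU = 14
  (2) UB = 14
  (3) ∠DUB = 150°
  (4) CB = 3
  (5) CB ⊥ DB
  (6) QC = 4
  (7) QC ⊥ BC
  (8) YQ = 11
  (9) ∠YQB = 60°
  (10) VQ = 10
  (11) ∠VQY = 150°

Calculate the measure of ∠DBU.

Step 1: By the law of cosines on triangle BUD: BD² = 14² + 14² − 2·14·14·cos(150°) = 731.48, so BD ≈ 27.05.
Step 2: By the inverse law of cosines on triangle DBU: cos(∠DBU) = (27.05² + 14² − 14²) / (2·27.05·14) = 731.48/757.29 = 0.9659, so ∠DBU = 15°.

Therefore, the measure of angle ∠DBU = 15°.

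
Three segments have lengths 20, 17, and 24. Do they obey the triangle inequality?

For three segments to close into a triangle, no single side can be as long as the other two combined.
The longest side is 24, and 17 + 20 = 37 > 24.
A triangle can be formed.

Yes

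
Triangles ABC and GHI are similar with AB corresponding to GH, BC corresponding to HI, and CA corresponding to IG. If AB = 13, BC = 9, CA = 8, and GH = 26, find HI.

Since the triangles are similar, the ratio of corresponding sides is constant.
Scale factor k = GH / AB = 26 / 13 = 2
HI = k * BC = 2 * 9 = 18

18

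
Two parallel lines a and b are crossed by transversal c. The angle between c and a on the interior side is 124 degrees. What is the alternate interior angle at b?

Alternate interior angles lie on opposite sides of the transversal, between the parallel lines.
By the alternate interior angle theorem, they are equal: 124 degrees.

124 degrees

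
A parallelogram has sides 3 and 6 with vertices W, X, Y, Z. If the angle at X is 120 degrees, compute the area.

Area = 3 * 6 * sin(120°) = 18 * sqrt(3)/2 = 9*sqrt(3)

9*sqrt(3)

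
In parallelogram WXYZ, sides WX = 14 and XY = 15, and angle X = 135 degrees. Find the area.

Area = a * b * sin(theta)
Area = 14 * 15 * sin(135 degrees)
Area = 210 * sqrt(2)/2
Area = 105*sqrt(2)

105*sqrt(2)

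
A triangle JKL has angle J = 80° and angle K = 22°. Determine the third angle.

angle L = 180 - 80 - 22 = 78 degrees.

78 degrees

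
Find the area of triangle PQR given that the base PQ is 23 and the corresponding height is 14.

Area = (1/2) * base * height
Area = (1/2) * 23 * 14
Area = 161

161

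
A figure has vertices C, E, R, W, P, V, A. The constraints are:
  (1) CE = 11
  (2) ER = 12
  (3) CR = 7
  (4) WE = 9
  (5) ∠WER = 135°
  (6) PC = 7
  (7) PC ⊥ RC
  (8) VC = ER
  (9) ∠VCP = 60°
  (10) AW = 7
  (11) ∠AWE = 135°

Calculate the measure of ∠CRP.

Step 1: By the law of cosines on triangle RCP: RP² = 7² + 7² − 2·7·7·cos(90°) = 98, so RP = 7·√2.
Step 2: By the inverse law of cosines on triangle CRP: cos(∠CRP) = (7² + (7·√2)² − 7²) / (2·7·7·√2) = 98/138.59 = 0.7071, so ∠CRP = 45°.

Therefore, the measure of angle ∠CRP = 45°.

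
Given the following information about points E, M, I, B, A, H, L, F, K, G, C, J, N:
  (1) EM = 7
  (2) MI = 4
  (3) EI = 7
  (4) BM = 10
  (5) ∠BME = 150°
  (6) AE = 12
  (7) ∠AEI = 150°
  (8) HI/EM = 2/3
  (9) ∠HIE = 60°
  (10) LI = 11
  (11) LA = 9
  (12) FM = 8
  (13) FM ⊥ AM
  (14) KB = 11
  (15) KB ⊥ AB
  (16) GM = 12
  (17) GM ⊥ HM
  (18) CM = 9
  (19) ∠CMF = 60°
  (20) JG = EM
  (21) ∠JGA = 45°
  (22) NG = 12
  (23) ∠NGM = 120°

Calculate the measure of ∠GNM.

Step 1: By the law of cosines on triangle NGM: NM² = 12² + 12² − 2·12·12·cos(120°) = 432, so NM = 12·√3.
Step 2: By the inverse law of cosines on triangle GNM: cos(∠GNM) = (12² + (12·√3)² − 12²) / (2·12·12·√3) = 432/498.83 = 0.866, so ∠GNM = 30°.

Therefore, the measure of angle ∠GNM = 30°.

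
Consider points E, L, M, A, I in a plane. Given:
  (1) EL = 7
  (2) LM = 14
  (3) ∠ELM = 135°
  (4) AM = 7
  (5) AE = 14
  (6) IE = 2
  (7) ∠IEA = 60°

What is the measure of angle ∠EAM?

Step 1: By the law of cosines on triangle ELM: EM² = 7² + 14² − 2·7·14·cos(135°) = 383.59, so EM ≈ 19.59.
Step 2: By the inverse law of cosines on triangle EAM: cos(∠EAM) = (14² + 7² − 19.59²) / (2·14·7) = -138.59/196 = -0.7071, so ∠EAM = 135°.

Therefore, the measure of angle ∠EAM = 135°.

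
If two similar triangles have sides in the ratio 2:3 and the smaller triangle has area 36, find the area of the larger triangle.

For similar figures, the area ratio equals the square of the side ratio.
Side ratio (the smaller triangle to the larger triangle) = 2:3, so area ratio = 2^2:3^2 = 4:9.
If the area of the smaller triangle is 36, then the area of the larger triangle = 36 * (9/4) = 81.

81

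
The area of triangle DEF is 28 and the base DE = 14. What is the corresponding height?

height = 2 * 28 / 14 = 4

4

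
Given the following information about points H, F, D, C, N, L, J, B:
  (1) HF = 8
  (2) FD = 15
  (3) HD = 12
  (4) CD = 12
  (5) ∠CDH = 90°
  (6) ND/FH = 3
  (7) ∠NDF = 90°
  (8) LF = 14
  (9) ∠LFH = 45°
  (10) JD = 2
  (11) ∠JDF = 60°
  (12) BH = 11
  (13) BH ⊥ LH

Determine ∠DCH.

Step 1: By the law of cosines on triangle CDH: CH² = 12² + 12² − 2·12·12·cos(90°) = 288, so CH = 12·√2.
Step 2: By the inverse law of cosines on triangle DCH: cos(∠DCH) = (12² + (12·√2)² − 12²) / (2·12·12·√2) = 288/407.29 = 0.7071, so ∠DCH = 45°.

Therefore, the measure of angle ∠DCH = 45°.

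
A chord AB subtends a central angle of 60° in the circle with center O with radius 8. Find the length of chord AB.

Chord length = 2r sin(θ/2)
= 2 × 8 × sin(60°/2)
= 2 × 8 × sin(30°)
= 8

8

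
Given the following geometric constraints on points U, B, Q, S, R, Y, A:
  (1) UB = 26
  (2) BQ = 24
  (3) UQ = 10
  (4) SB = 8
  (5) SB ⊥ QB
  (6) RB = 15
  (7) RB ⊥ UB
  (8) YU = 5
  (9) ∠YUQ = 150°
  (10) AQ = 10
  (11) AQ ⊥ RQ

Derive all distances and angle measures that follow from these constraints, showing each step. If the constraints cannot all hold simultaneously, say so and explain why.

The constraints are consistent.

Step 1: From UB = 26, BR = 15, and ∠UBR = 90°, by the law of cosines:
  UR² = UB² + BR² - 2·UB·BR·cos(90°) = 676 + 225 - 0 = 901
  UR ≈ 30.02

Step 2: From QB = 24, BS = 8, and ∠QBS = 90°, by the law of cosines:
  QS² = QB² + BS² - 2·QB·BS·cos(90°) = 576 + 64 - 0 = 640
  QS = 8·√10

Step 3: From QU = 10, UY = 5, and ∠QUY = 150°, by the law of cosines:
  QY² = QU² + UY² - 2·QU·UY·cos(150°) = 100 + 25 + 86.6 = 211.6
  QY ≈ 14.55

Step 4: From UB = 26, UQ = 10, BQ = 24, by the inverse law of cosines:
  cos(∠BUQ) = (UB² + UQ² - BQ²) / (2·UB·UQ)
  ∠BUQ = 67.38°

Step 5: From BQ = 24, BU = 26, QU = 10, by the inverse law of cosines:
  cos(∠QBU) = (BQ² + BU² - QU²) / (2·BQ·BU)
  ∠QBU = 22.62°

Step 6: From QB = 24, QU = 10, BU = 26, by the inverse law of cosines:
  cos(∠BQU) = (QB² + QU² - BU²) / (2·QB·QU)
  ∠BQU = 90°

Step 7: From UB = 26, UR = 30.02, BR = 15, by the inverse law of cosines:
  cos(∠BUR) = (UB² + UR² - BR²) / (2·UB·UR)
  ∠BUR = 29.98°

Step 8: From QB = 24, QS = 8·√10, BS = 8, by the inverse law of cosines:
  cos(∠BQS) = (QB² + QS² - BS²) / (2·QB·QS)
  ∠BQS = 18.43°

Step 9: From QU = 10, QY = 14.55, UY = 5, by the inverse law of cosines:
  cos(∠UQY) = (QU² + QY² - UY²) / (2·QU·QY)
  ∠UQY = 9.9°

Step 10: From SB = 8, SQ = 8·√10, BQ = 24, by the inverse law of cosines:
  cos(∠BSQ) = (SB² + SQ² - BQ²) / (2·SB·SQ)
  ∠BSQ = 71.57°

Step 11: From RB = 15, RU = 30.02, BU = 26, by the inverse law of cosines:
  cos(∠BRU) = (RB² + RU² - BU²) / (2·RB·RU)
  ∠BRU = 60.02°

Step 12: From YQ = 14.55, YU = 5, QU = 10, by the inverse law of cosines:
  cos(∠QYU) = (YQ² + YU² - QU²) / (2·YQ·YU)
  ∠QYU = 20.1°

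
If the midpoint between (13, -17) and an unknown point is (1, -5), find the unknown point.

Using the midpoint formula: M = ((x1 + x2)/2, (y1 + y2)/2)
We know M = (1, -5) and M = (13, -17)
For x: 1 = (13 + x2)/2, so x2 = 2*1 - 13 = -11
For y: -5 = (-17 + y2)/2, so y2 = 2*-5 - -17 = 7
J = (-11, 7)

(-11, 7)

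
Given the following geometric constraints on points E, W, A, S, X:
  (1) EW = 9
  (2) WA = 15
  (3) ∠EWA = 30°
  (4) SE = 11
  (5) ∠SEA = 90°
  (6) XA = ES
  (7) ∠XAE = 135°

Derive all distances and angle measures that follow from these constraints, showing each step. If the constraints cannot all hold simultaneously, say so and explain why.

The constraints are consistent.

From the given relations:
  XA = ES = 11

Step 1: From EW = 9, WA = 15, and ∠EWA = 30°, by the law of cosines:
  EA² = EW² + WA² - 2·EW·WA·cos(30°) = 81 + 225 - 233.8 = 72.17
  EA ≈ 8.5

Step 2: From EA = 8.5, AX = 11, and ∠EAX = 135°, by the law of cosines:
  EX² = EA² + AX² - 2·EA·AX·cos(135°) = 72.17 + 121 + 132.2 = 325.3
  EX ≈ 18.04

Step 3: From AE = 8.5, ES = 11, and ∠AES = 90°, by the law of cosines:
  AS² = AE² + ES² - 2·AE·ES·cos(90°) = 72.17 + 121 - 0 = 193.2
  AS ≈ 13.9

Step 4: From EA = 8.5, EW = 9, AW = 15, by the inverse law of cosines:
  cos(∠AEW) = (EA² + EW² - AW²) / (2·EA·EW)
  ∠AEW = 118.02°

Step 5: From AE = 8.5, AW = 15, EW = 9, by the inverse law of cosines:
  cos(∠EAW) = (AE² + AW² - EW²) / (2·AE·AW)
  ∠EAW = 31.98°

Step 6: From EA = 8.5, EX = 18.04, AX = 11, by the inverse law of cosines:
  cos(∠AEX) = (EA² + EX² - AX²) / (2·EA·EX)
  ∠AEX = 25.55°

Step 7: From AE = 8.5, AS = 13.9, ES = 11, by the inverse law of cosines:
  cos(∠EAS) = (AE² + AS² - ES²) / (2·AE·AS)
  ∠EAS = 52.32°

Step 8: From SA = 13.9, SE = 11, AE = 8.5, by the inverse law of cosines:
  cos(∠ASE) = (SA² + SE² - AE²) / (2·SA·SE)
  ∠ASE = 37.68°

Step 9: From XA = 11, XE = 18.04, AE = 8.5, by the inverse law of cosines:
  cos(∠AXE) = (XA² + XE² - AE²) / (2·XA·XE)
  ∠AXE = 19.45°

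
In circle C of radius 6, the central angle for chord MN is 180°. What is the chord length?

Chord = 2(6) sin(90°) = 12

12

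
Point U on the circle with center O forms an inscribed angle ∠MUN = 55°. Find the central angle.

By the inscribed angle theorem, the central angle is twice the inscribed angle.
Central angle = 2 × 55° = 110°

110°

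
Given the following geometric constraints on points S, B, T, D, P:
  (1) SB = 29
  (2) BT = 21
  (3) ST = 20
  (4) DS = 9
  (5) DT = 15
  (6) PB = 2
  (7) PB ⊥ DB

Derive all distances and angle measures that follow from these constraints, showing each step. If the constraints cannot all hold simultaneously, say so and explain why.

The constraints are consistent.

Step 1: From SB = 29, ST = 20, BT = 21, by the inverse law of cosines:
  cos(∠BST) = (SB² + ST² - BT²) / (2·SB·ST)
  ∠BST = 46.4°

Step 2: From SD = 9, ST = 20, DT = 15, by the inverse law of cosines:
  cos(∠DST) = (SD² + ST² - DT²) / (2·SD·ST)
  ∠DST = 44.67°

Step 3: From BS = 29, BT = 21, ST = 20, by the inverse law of cosines:
  cos(∠SBT) = (BS² + BT² - ST²) / (2·BS·BT)
  ∠SBT = 43.6°

Step 4: From TB = 21, TS = 20, BS = 29, by the inverse law of cosines:
  cos(∠BTS) = (TB² + TS² - BS²) / (2·TB·TS)
  ∠BTS = 90°

Step 5: From TD = 15, TS = 20, DS = 9, by the inverse law of cosines:
  cos(∠DTS) = (TD² + TS² - DS²) / (2·TD·TS)
  ∠DTS = 24.95°

Step 6: From DS = 9, DT = 15, ST = 20, by the inverse law of cosines:
  cos(∠SDT) = (DS² + DT² - ST²) / (2·DS·DT)
  ∠SDT = 110.37°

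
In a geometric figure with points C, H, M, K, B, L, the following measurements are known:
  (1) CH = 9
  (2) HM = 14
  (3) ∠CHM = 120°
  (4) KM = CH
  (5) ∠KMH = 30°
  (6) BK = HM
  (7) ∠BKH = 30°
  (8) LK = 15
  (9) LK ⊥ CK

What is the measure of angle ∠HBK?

From the given relations: KM = CH = 9; BK = HM = 14.
Step 1: By the law of cosines on triangle HMK: HK² = 14² + 9² − 2·14·9·cos(30°) = 58.76, so HK ≈ 7.67.
Step 2: By the law of cosines on triangle BKH: BH² = 14² + 7.67² − 2·14·7.67·cos(30°) = 68.88, so BH ≈ 8.3.
Step 3: By the inverse law of cosines on triangle HBK: cos(∠HBK) = (8.3² + 14² − 7.67²) / (2·8.3·14) = 206.12/232.38 = 0.887, so ∠HBK = 27.5°.

Therefore, the measure of angle ∠HBK = 27.5°.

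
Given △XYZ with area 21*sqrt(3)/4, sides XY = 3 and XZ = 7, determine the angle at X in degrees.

sin(C) = 2 * 21*sqrt(3)/4 / (3 * 7) = sqrt(3)/2, so C = arcsin(sqrt(3)/2) = 60°.
Since sin(180° - C) = sin(C), the obtuse angle 120° gives the same area, so C = 60° or C = 120°.

60° or 120°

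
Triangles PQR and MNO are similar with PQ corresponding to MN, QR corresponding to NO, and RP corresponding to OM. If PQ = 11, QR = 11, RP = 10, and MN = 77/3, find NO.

k = 77/3/11 = 7/3. NO = 7/3 * 11 = 77/3.

77/3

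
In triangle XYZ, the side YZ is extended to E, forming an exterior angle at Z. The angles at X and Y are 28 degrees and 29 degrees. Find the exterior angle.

The interior angle at Z is 180 - 28 - 29 = 123 degrees.
The exterior angle and interior angle at Z are supplementary:
Exterior angle = 180 - 123 = 57 degrees.

57 degrees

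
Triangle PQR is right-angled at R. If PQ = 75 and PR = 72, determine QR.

QR = sqrt(75^2 - 72^2) = sqrt(441) = 21

21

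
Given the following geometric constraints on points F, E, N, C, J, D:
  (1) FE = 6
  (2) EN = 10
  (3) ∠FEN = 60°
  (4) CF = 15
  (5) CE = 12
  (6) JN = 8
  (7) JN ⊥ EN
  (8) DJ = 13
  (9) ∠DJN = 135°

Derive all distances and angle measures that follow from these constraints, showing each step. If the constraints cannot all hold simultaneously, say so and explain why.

The constraints are consistent.

Step 1: From FE = 6, EN = 10, and ∠FEN = 60°, by the law of cosines:
  FN² = FE² + EN² - 2·FE·EN·cos(60°) = 36 + 100 - 60 = 76
  FN = 2·√19

Step 2: From EN = 10, NJ = 8, and ∠ENJ = 90°, by the law of cosines:
  EJ² = EN² + NJ² - 2·EN·NJ·cos(90°) = 100 + 64 - 0 = 164
  EJ = 2·√41

Step 3: From NJ = 8, JD = 13, and ∠NJD = 135°, by the law of cosines:
  ND² = NJ² + JD² - 2·NJ·JD·cos(135°) = 64 + 169 + 147.1 = 380.1
  ND ≈ 19.5

Step 4: From FC = 15, FE = 6, CE = 12, by the inverse law of cosines:
  cos(∠CFE) = (FC² + FE² - CE²) / (2·FC·FE)
  ∠CFE = 49.46°

Step 5: From EC = 12, EF = 6, CF = 15, by the inverse law of cosines:
  cos(∠CEF) = (EC² + EF² - CF²) / (2·EC·EF)
  ∠CEF = 108.21°

Step 6: From CE = 12, CF = 15, EF = 6, by the inverse law of cosines:
  cos(∠ECF) = (CE² + CF² - EF²) / (2·CE·CF)
  ∠ECF = 22.33°

Step 7: From FE = 6, FN = 2·√19, EN = 10, by the inverse law of cosines:
  cos(∠EFN) = (FE² + FN² - EN²) / (2·FE·FN)
  ∠EFN = 83.41°

Step 8: From EJ = 2·√41, EN = 10, JN = 8, by the inverse law of cosines:
  cos(∠JEN) = (EJ² + EN² - JN²) / (2·EJ·EN)
  ∠JEN = 38.66°

Step 9: From ND = 19.5, NJ = 8, DJ = 13, by the inverse law of cosines:
  cos(∠DNJ) = (ND² + NJ² - DJ²) / (2·ND·NJ)
  ∠DNJ = 28.13°

Step 10: From NE = 10, NF = 2·√19, EF = 6, by the inverse law of cosines:
  cos(∠ENF) = (NE² + NF² - EF²) / (2·NE·NF)
  ∠ENF = 36.59°

Step 11: From JE = 2·√41, JN = 8, EN = 10, by the inverse law of cosines:
  cos(∠EJN) = (JE² + JN² - EN²) / (2·JE·JN)
  ∠EJN = 51.34°

Step 12: From DJ = 13, DN = 19.5, JN = 8, by the inverse law of cosines:
  cos(∠JDN) = (DJ² + DN² - JN²) / (2·DJ·DN)
  ∠JDN = 16.87°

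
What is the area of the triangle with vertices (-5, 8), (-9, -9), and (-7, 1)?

Shoelace: Area = (1/2)|-5(-9-1) + -9(1-8) + -7(8--9)| = (1/2)(6) = 3

3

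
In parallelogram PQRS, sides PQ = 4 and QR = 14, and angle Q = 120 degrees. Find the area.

Area = a * b * sin(theta)
Area = 4 * 14 * sin(120 degrees)
Area = 56 * sqrt(3)/2
Area = 28*sqrt(3)

28*sqrt(3)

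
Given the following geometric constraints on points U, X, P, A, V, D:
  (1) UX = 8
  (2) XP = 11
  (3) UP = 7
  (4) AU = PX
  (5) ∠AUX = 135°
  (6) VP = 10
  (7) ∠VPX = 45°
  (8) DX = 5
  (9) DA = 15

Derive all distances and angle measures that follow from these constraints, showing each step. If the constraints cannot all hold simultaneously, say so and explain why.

The constraints are consistent.

From the given relations:
  AU = PX = 11

Step 1: From XU = 8, UA = 11, and ∠XUA = 135°, by the law of cosines:
  XA² = XU² + UA² - 2·XU·UA·cos(135°) = 64 + 121 + 124.5 = 309.5
  XA ≈ 17.59

Step 2: From XP = 11, PV = 10, and ∠XPV = 45°, by the law of cosines:
  XV² = XP² + PV² - 2·XP·PV·cos(45°) = 121 + 100 - 155.6 = 65.44
  XV ≈ 8.09

Step 3: From UP = 7, UX = 8, PX = 11, by the inverse law of cosines:
  cos(∠PUX) = (UP² + UX² - PX²) / (2·UP·UX)
  ∠PUX = 94.1°

Step 4: From XP = 11, XU = 8, PU = 7, by the inverse law of cosines:
  cos(∠PXU) = (XP² + XU² - PU²) / (2·XP·XU)
  ∠PXU = 39.4°

Step 5: From PU = 7, PX = 11, UX = 8, by the inverse law of cosines:
  cos(∠UPX) = (PU² + PX² - UX²) / (2·PU·PX)
  ∠UPX = 46.5°

Step 6: From XA = 17.59, XD = 5, AD = 15, by the inverse law of cosines:
  cos(∠AXD) = (XA² + XD² - AD²) / (2·XA·XD)
  ∠AXD = 51.52°

Step 7: From XA = 17.59, XU = 8, AU = 11, by the inverse law of cosines:
  cos(∠AXU) = (XA² + XU² - AU²) / (2·XA·XU)
  ∠AXU = 26.24°

Step 8: From XP = 11, XV = 8.09, PV = 10, by the inverse law of cosines:
  cos(∠PXV) = (XP² + XV² - PV²) / (2·XP·XV)
  ∠PXV = 60.94°

Step 9: From AD = 15, AX = 17.59, DX = 5, by the inverse law of cosines:
  cos(∠DAX) = (AD² + AX² - DX²) / (2·AD·AX)
  ∠DAX = 15.13°

Step 10: From AU = 11, AX = 17.59, UX = 8, by the inverse law of cosines:
  cos(∠UAX) = (AU² + AX² - UX²) / (2·AU·AX)
  ∠UAX = 18.76°

Step 11: From VP = 10, VX = 8.09, PX = 11, by the inverse law of cosines:
  cos(∠PVX) = (VP² + VX² - PX²) / (2·VP·VX)
  ∠PVX = 74.06°

Step 12: From DA = 15, DX = 5, AX = 17.59, by the inverse law of cosines:
  cos(∠ADX) = (DA² + DX² - AX²) / (2·DA·DX)
  ∠ADX = 113.35°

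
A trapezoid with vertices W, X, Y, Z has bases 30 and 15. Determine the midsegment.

The midsegment (median) of a trapezoid connects the midpoints of the non-parallel sides.
Its length is the average of the two bases: (30 + 15) / 2 = 45/2.

45/2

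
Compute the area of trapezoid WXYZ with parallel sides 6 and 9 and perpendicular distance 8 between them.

A trapezoid's area equals the midsegment times the height.
The midsegment is (6 + 9) / 2 = 15/2.
Area = 15/2 * 8 = 60.

60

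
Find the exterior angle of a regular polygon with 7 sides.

Each exterior angle of a regular n-gon is 360 / n.
For n = 7: 360 / 7 = 360/7 degrees.

360/7 degrees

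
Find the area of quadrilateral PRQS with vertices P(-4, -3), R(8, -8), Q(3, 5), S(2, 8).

Shoelace: sum of cross terms = 160, Area = (1/2)|160| = 80

80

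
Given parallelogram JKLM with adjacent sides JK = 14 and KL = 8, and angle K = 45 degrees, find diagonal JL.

The diagonal of a parallelogram can be found by treating two adjacent sides and the diagonal as a triangle.
Applying the law of cosines with sides 14, 8 and included angle 45°:
d^2 = 196 + 64 - 224*cos(45°) = 260 - 112*sqrt(2)
d = 2*sqrt(65 - 28*sqrt(2))

2*sqrt(65 - 28*sqrt(2))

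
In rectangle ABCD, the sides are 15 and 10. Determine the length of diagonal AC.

d = sqrt(15^2 + 10^2) = sqrt(325) = 5*sqrt(13)

5*sqrt(13)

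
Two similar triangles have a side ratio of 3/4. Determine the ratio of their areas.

Area ratio = (side ratio)^2 = (3/4)^2 = 9:16.

9:16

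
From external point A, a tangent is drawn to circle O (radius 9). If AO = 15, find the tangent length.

Let T be the point of tangency. Then OT ⊥ AT (radius ⊥ tangent).
In right triangle OTA: OA² = OT² + AT²
15² = 9² + AT²
AT² = 144, AT = 12

12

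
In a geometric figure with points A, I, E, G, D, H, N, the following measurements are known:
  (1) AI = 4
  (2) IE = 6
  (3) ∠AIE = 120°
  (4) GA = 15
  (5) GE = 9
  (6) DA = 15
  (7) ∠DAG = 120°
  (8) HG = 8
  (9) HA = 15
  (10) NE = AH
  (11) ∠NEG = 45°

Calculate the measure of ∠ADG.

Step 1: By the law of cosines on triangle DAG: DG² = 15² + 15² − 2·15·15·cos(120°) = 675, so DG = 15·√3.
Step 2: By the inverse law of cosines on triangle ADG: cos(∠ADG) = (15² + (15·√3)² − 15²) / (2·15·15·√3) = 675/779.42 = 0.866, so ∠ADG = 30°.

Therefore, the measure of angle ∠ADG = 30°.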